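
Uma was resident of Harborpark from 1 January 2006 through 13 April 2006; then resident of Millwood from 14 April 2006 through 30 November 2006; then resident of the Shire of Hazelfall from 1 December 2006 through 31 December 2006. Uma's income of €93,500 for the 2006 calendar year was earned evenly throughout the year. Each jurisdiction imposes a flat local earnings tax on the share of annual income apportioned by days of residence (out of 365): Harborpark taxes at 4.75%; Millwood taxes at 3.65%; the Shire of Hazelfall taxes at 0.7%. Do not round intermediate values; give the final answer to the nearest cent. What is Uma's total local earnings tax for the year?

€3,468.72

Harborpark, 1 January – 13 April 2006: 103 days → €93,500 × 4.75% × 103/365 = €1,253.2842
Millwood, 14 April – 30 November 2006: 231 days → €93,500 × 3.65% × 231/365 = €2,159.8500
The Shire of Hazelfall, 1 December – 31 December 2006: 31 days → €93,500 × 0.7% × 31/365 = €55.5877
Total = €3,468.7219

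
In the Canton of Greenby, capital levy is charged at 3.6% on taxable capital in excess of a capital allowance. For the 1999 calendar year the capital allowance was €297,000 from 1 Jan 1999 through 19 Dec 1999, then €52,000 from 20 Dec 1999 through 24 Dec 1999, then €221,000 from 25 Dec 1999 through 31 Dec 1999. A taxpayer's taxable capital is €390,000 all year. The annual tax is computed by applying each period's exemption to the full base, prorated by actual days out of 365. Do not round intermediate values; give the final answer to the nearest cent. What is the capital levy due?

1 Jan – 19 Dec 1999: 353 days, exemption €297,000 → (€390,000 − €297,000) × 3.6% × 353/365 = €3,237.9288
20 Dec – 24 Dec 1999: 5 days, exemption €52,000 → (€390,000 − €52,000) × 3.6% × 5/365 = €166.6849
25 Dec – 31 Dec 1999: 7 days, exemption €221,000 → (€390,000 − €221,000) × 3.6% × 7/365 = €116.6795
Total = €3,521.2932

€3,521.29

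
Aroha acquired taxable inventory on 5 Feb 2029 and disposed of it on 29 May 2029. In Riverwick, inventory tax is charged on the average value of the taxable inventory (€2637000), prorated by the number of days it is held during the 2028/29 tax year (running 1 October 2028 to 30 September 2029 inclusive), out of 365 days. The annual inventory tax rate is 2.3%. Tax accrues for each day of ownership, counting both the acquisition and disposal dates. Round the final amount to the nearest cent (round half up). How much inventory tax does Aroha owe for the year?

Days held (5 Feb – 29 May 2029): 114 out of 365
Tax = €2637000 × 2.3% × 114/365 = €18943.0521

€18943.05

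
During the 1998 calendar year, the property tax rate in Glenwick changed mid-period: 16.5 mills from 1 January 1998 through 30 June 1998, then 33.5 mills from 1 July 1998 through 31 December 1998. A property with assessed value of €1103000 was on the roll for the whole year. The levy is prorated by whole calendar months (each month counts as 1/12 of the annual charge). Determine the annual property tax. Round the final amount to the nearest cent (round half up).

€27575.00

1 January – 30 June 1998: 6 months at 16.5 mills → €1103000 × 1.65% × 6/12 = €9099.7500
1 July – 31 December 1998: 6 months at 33.5 mills → €1103000 × 3.35% × 6/12 = €18475.2500
Total = €27575.0000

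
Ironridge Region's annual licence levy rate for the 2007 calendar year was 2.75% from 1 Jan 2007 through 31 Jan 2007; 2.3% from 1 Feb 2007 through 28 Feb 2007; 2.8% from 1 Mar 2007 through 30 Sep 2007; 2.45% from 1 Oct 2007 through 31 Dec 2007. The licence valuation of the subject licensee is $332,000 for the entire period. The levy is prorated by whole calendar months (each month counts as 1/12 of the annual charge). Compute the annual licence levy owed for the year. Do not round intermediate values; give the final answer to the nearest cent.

$8,853.33

1 Jan – 31 Jan 2007: 1 month at 2.75% → $332,000 × 2.75% × 1/12 = $760.8333
1 Feb – 28 Feb 2007: 1 month at 2.3% → $332,000 × 2.3% × 1/12 = $636.3333
1 Mar – 30 Sep 2007: 7 months at 2.8% → $332,000 × 2.8% × 7/12 = $5,422.6667
1 Oct – 31 Dec 2007: 3 months at 2.45% → $332,000 × 2.45% × 3/12 = $2,033.5000
Total = $8,853.3333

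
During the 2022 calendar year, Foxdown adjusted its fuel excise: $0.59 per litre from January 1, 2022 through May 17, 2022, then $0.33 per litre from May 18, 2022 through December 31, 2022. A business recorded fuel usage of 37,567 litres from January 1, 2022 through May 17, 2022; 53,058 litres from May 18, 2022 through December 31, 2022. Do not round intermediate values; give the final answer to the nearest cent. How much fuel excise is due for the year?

$39,673.67

January 1 – May 17, 2022: 37,567 litres at $0.59/litre → $22,164.53
May 18 – December 31, 2022: 53,058 litres at $0.33/litre → $17,509.14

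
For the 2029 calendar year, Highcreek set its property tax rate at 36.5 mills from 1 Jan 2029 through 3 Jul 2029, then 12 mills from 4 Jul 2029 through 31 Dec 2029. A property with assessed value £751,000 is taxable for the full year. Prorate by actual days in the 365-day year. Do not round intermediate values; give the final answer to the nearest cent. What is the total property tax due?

£18,287.36

1 Jan – 3 Jul 2029: 184 days at 36.5 mills → £751,000 × 3.65% × 184/365 = £13,818.4000
4 Jul – 31 Dec 2029: 181 days at 12 mills → £751,000 × 1.2% × 181/365 = £4,468.9644
Total = £18,287.3644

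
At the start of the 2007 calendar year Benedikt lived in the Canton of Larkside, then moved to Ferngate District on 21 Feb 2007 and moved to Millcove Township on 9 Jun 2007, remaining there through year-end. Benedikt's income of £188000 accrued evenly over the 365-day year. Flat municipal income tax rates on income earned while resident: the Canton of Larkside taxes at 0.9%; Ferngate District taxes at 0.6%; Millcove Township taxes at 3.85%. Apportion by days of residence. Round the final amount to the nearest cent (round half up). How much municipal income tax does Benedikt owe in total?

£4655.19

The Canton of Larkside, 1 Jan – 20 Feb 2007: 51 days → £188000 × 0.9% × 51/365 = £236.4164
Ferngate District, 21 Feb – 8 Jun 2007: 108 days → £188000 × 0.6% × 108/365 = £333.7644
Millcove Township, 9 Jun – 31 Dec 2007: 206 days → £188000 × 3.85% × 206/365 = £4085.0082
Total = £4655.1890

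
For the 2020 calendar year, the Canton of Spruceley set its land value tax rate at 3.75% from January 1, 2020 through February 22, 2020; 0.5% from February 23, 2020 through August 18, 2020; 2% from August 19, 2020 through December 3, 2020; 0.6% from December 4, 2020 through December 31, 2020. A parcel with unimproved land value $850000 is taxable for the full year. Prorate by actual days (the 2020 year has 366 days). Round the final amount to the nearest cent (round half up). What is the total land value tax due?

January 1 – February 22, 2020: 53 days at 3.75% → $850000 × 3.75% × 53/366 = $4615.7787
February 23 – August 18, 2020: 178 days at 0.5% → $850000 × 0.5% × 178/366 = $2066.9399
August 19 – December 3, 2020: 107 days at 2% → $850000 × 2% × 107/366 = $4969.9454
December 4 – December 31, 2020: 28 days at 0.6% → $850000 × 0.6% × 28/366 = $390.1639
Total = $12042.8279

$12042.83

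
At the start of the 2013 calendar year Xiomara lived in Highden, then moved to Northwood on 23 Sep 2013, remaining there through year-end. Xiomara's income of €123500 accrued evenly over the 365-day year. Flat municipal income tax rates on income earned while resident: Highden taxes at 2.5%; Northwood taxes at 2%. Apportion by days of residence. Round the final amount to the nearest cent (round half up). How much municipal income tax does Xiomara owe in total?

Highden, 1 Jan – 22 Sep 2013: 265 days → €123500 × 2.5% × 265/365 = €2241.6096
Northwood, 23 Sep – 31 Dec 2013: 100 days → €123500 × 2% × 100/365 = €676.7123
Total = €2918.3219

€2918.32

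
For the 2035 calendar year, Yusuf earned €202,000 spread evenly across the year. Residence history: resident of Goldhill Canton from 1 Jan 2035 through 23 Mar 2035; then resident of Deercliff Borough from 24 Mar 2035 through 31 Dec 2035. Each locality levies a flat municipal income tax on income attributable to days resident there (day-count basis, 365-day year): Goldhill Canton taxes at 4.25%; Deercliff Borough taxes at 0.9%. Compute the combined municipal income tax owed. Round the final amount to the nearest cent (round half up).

Goldhill Canton, 1 Jan – 23 Mar 2035: 82 days → €202,000 × 4.25% × 82/365 = €1,928.6849
Deercliff Borough, 24 Mar – 31 Dec 2035: 283 days → €202,000 × 0.9% × 283/365 = €1,409.5726
Total = €3,338.2575

€3,338.26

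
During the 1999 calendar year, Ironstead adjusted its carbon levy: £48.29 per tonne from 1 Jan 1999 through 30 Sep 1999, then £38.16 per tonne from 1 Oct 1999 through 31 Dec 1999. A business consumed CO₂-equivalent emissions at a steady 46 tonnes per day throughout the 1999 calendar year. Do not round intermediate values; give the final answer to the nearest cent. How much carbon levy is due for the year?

£767918.94

1 Jan – 30 Sep 1999: 273 days × 46 tonnes/day = 12,558 tonnes at £48.29/tonne → £606425.82
1 Oct – 31 Dec 1999: 92 days × 46 tonnes/day = 4,232 tonnes at £38.16/tonne → £161493.12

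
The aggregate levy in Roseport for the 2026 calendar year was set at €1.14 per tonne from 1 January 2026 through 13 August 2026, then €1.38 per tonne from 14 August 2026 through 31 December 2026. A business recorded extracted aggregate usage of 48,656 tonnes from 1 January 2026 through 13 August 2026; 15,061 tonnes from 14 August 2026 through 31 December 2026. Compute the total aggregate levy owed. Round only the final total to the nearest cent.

€76,252.02

1 January – 13 August 2026: 48,656 tonnes at €1.14/tonne → €55,467.84
14 August – 31 December 2026: 15,061 tonnes at €1.38/tonne → €20,784.18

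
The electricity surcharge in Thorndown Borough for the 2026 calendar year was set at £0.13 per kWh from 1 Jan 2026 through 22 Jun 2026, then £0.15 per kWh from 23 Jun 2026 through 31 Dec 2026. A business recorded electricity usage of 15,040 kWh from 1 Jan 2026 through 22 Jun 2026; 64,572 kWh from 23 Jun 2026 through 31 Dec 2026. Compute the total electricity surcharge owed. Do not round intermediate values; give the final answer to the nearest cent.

1 Jan – 22 Jun 2026: 15,040 kWh at £0.13/kWh → £1955.20
23 Jun – 31 Dec 2026: 64,572 kWh at £0.15/kWh → £9685.80

£11641.00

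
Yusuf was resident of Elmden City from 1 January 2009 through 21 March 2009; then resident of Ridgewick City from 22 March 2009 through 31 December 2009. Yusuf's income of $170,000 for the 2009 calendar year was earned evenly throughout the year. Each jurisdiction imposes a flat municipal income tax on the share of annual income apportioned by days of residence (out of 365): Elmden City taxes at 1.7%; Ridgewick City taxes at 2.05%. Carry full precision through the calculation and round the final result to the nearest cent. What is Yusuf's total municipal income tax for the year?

Elmden City, 1 January – 21 March 2009: 80 days → $170,000 × 1.7% × 80/365 = $633.4247
Ridgewick City, 22 March – 31 December 2009: 285 days → $170,000 × 2.05% × 285/365 = $2,721.1644
Total = $3,354.5890

$3,354.59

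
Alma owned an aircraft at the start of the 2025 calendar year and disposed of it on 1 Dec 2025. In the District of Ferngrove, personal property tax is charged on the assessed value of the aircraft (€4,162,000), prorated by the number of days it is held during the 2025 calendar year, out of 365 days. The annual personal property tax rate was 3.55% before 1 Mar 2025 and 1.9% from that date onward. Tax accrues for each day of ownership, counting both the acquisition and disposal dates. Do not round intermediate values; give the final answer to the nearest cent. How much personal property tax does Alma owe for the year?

€83,679.01

1 Jan – 28 Feb 2025: 59 days at 3.55% → €4,162,000 × 3.55% × 59/365 = €23,883.0384
1 Mar – 1 Dec 2025: 276 days at 1.9% → €4,162,000 × 1.9% × 276/365 = €59,795.9671
Total = €83,679.0055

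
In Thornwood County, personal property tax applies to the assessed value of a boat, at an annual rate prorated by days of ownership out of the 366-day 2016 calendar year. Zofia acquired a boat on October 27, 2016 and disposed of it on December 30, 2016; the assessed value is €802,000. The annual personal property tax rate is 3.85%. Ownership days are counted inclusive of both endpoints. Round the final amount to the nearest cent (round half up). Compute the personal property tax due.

€5,483.62

Days held (October 27 – December 30, 2016): 65 out of 366
Tax = €802,000 × 3.85% × 65/366 = €5,483.6202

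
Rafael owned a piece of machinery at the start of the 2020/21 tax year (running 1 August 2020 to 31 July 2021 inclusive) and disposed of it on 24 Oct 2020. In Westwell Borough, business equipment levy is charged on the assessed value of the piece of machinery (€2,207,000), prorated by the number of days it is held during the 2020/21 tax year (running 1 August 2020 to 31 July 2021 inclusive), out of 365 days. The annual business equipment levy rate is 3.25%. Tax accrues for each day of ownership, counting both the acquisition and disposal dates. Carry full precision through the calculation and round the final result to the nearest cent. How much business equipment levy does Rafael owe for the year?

Days held (1 Aug – 24 Oct 2020): 85 out of 365
Tax = €2,207,000 × 3.25% × 85/365 = €16,703.6644

€16,703.66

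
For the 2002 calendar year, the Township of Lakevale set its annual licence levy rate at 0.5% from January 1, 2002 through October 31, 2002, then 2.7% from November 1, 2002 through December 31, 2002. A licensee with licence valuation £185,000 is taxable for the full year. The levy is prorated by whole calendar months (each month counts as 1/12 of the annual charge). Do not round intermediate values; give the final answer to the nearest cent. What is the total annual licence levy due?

January 1 – October 31, 2002: 10 months at 0.5% → £185,000 × 0.5% × 10/12 = £770.8333
November 1 – December 31, 2002: 2 months at 2.7% → £185,000 × 2.7% × 2/12 = £832.5000
Total = £1,603.3333

£1,603.33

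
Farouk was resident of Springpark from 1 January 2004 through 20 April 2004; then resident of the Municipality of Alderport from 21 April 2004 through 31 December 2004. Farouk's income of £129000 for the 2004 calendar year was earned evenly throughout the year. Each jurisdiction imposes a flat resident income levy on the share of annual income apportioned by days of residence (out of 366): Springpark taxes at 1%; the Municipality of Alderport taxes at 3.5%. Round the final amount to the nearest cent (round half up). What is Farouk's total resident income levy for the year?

Springpark, 1 January – 20 April 2004: 111 days → £129000 × 1% × 111/366 = £391.2295
The Municipality of Alderport, 21 April – 31 December 2004: 255 days → £129000 × 3.5% × 255/366 = £3145.6967
Total = £3536.9262

£3536.93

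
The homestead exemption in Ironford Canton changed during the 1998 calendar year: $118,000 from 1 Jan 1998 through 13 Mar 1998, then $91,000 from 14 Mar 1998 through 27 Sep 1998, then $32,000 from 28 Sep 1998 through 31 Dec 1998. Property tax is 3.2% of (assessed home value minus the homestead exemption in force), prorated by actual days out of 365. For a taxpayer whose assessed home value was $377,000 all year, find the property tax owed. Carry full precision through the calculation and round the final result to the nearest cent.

1 Jan – 13 Mar 1998: 72 days, exemption $118,000 → ($377,000 − $118,000) × 3.2% × 72/365 = $1,634.8932
14 Mar – 27 Sep 1998: 198 days, exemption $91,000 → ($377,000 − $91,000) × 3.2% × 198/365 = $4,964.6466
28 Sep – 31 Dec 1998: 95 days, exemption $32,000 → ($377,000 − $32,000) × 3.2% × 95/365 = $2,873.4247
Total = $9,472.9644

$9,472.96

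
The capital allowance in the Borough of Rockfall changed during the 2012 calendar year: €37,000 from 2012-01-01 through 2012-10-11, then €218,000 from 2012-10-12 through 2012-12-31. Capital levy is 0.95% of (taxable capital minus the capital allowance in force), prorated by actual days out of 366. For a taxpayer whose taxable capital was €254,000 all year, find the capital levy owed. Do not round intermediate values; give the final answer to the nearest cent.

2012-01-01 to 2012-10-11: 285 days, exemption €37,000 → (€254,000 − €37,000) × 0.95% × 285/366 = €1,605.2664
2012-10-12 to 2012-12-31: 81 days, exemption €218,000 → (€254,000 − €218,000) × 0.95% × 81/366 = €75.6885
Total = €1,680.9549

€1,680.95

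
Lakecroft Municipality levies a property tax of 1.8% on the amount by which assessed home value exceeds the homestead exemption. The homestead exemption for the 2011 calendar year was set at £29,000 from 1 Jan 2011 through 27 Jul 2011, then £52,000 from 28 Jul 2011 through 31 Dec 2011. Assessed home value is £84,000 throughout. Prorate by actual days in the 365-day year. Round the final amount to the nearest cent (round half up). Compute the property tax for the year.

1 Jan – 27 Jul 2011: 208 days, exemption £29,000 → (£84,000 − £29,000) × 1.8% × 208/365 = £564.1644
28 Jul – 31 Dec 2011: 157 days, exemption £52,000 → (£84,000 − £52,000) × 1.8% × 157/365 = £247.7589
Total = £811.9233

£811.92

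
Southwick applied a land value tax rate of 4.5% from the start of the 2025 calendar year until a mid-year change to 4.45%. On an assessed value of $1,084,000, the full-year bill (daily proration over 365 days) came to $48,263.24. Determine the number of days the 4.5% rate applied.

17 days

Let d = days at the first rate; then 365 − d days at the second rate.
$1,084,000 × [4.5%·d + 4.45%·(365−d)] / 365 = $48,263.24
Solving gives d = 17, so the new rate took effect on January 18, 2025.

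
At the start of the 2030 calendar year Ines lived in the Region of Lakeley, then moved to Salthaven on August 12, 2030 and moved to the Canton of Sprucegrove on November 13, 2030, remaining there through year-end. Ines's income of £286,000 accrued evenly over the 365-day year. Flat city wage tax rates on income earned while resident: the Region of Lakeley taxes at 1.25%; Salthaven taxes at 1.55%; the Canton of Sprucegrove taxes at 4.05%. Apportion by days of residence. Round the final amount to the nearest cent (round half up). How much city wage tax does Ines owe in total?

£4,868.66

The Region of Lakeley, January 1 – August 11, 2030: 223 days → £286,000 × 1.25% × 223/365 = £2,184.1781
Salthaven, August 12 – November 12, 2030: 93 days → £286,000 × 1.55% × 93/365 = £1,129.5041
The Canton of Sprucegrove, November 13 – December 31, 2030: 49 days → £286,000 × 4.05% × 49/365 = £1,554.9781
Total = £4,868.6603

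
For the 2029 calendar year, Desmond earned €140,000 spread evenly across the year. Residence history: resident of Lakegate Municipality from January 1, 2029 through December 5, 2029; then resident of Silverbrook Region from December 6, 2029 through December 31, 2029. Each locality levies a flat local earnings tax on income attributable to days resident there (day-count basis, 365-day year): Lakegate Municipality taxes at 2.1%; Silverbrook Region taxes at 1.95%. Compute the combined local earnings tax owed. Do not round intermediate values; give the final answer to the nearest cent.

€2,925.04

Lakegate Municipality, January 1 – December 5, 2029: 339 days → €140,000 × 2.1% × 339/365 = €2,730.5753
Silverbrook Region, December 6 – December 31, 2029: 26 days → €140,000 × 1.95% × 26/365 = €194.4658
Total = €2,925.0411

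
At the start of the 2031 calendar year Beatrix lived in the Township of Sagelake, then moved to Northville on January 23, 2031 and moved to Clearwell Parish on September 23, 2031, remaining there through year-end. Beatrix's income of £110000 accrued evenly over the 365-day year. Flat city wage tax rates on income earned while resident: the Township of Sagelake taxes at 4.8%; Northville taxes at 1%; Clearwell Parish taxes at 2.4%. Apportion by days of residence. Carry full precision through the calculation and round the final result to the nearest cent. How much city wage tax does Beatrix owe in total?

£1773.86

The Township of Sagelake, January 1 – January 22, 2031: 22 days → £110000 × 4.8% × 22/365 = £318.2466
Northville, January 23 – September 22, 2031: 243 days → £110000 × 1% × 243/365 = £732.3288
Clearwell Parish, September 23 – December 31, 2031: 100 days → £110000 × 2.4% × 100/365 = £723.2877
Total = £1773.8630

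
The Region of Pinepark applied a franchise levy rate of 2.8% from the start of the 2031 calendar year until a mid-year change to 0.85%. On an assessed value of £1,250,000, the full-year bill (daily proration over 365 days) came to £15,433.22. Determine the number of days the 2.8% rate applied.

Let d = days at the first rate; then 365 − d days at the second rate.
£1,250,000 × [2.8%·d + 0.85%·(365−d)] / 365 = £15,433.22
Solving gives d = 72, so the new rate took effect on March 14, 2031.

72 days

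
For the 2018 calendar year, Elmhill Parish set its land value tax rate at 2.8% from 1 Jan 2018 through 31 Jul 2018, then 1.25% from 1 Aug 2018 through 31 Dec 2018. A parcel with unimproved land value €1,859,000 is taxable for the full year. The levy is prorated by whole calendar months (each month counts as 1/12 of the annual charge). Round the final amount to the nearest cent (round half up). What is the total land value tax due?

1 Jan – 31 Jul 2018: 7 months at 2.8% → €1,859,000 × 2.8% × 7/12 = €30,363.6667
1 Aug – 31 Dec 2018: 5 months at 1.25% → €1,859,000 × 1.25% × 5/12 = €9,682.2917
Total = €40,045.9583

€40,045.96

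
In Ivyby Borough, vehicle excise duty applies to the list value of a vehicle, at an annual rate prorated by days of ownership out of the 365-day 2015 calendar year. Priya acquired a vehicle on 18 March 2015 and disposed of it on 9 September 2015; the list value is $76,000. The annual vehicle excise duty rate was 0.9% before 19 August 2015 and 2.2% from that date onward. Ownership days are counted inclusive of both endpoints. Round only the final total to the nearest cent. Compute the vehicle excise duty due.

18 March – 18 August 2015: 154 days at 0.9% → $76,000 × 0.9% × 154/365 = $288.5918
19 August – 9 September 2015: 22 days at 2.2% → $76,000 × 2.2% × 22/365 = $100.7781
Total = $389.3699

$389.37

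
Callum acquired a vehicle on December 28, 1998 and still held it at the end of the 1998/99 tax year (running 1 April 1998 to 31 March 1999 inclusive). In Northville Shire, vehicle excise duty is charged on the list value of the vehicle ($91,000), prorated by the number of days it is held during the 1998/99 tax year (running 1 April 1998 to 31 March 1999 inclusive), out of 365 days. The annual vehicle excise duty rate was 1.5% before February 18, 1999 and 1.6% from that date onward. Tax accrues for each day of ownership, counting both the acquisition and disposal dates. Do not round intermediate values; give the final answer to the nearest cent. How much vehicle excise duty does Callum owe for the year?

$362.01

December 28, 1998 – February 17, 1999: 52 days at 1.5% → $91,000 × 1.5% × 52/365 = $194.4658
February 18 – March 31, 1999: 42 days at 1.6% → $91,000 × 1.6% × 42/365 = $167.5397
Total = $362.0055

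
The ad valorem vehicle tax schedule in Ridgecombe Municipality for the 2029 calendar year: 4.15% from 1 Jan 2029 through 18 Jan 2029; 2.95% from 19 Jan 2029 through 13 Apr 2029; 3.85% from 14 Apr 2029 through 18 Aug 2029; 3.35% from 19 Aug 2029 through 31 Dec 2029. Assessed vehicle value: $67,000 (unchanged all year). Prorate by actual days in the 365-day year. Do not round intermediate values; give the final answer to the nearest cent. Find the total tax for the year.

$2,325.08

1 Jan – 18 Jan 2029: 18 days at 4.15% → $67,000 × 4.15% × 18/365 = $137.1205
19 Jan – 13 Apr 2029: 85 days at 2.95% → $67,000 × 2.95% × 85/365 = $460.2808
14 Apr – 18 Aug 2029: 127 days at 3.85% → $67,000 × 3.85% × 127/365 = $897.5247
19 Aug – 31 Dec 2029: 135 days at 3.35% → $67,000 × 3.35% × 135/365 = $830.1575
Total = $2,325.0836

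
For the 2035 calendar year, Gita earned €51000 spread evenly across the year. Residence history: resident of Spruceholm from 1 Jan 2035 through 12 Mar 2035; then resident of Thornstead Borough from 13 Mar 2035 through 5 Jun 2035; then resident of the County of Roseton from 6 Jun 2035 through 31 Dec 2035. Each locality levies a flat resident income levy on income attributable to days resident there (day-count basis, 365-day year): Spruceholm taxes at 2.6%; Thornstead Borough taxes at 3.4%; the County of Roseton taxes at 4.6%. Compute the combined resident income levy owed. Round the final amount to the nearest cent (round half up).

€2005.07

Spruceholm, 1 Jan – 12 Mar 2035: 71 days → €51000 × 2.6% × 71/365 = €257.9342
Thornstead Borough, 13 Mar – 5 Jun 2035: 85 days → €51000 × 3.4% × 85/365 = €403.8082
The County of Roseton, 6 Jun – 31 Dec 2035: 209 days → €51000 × 4.6% × 209/365 = €1343.3260
Total = €2005.0685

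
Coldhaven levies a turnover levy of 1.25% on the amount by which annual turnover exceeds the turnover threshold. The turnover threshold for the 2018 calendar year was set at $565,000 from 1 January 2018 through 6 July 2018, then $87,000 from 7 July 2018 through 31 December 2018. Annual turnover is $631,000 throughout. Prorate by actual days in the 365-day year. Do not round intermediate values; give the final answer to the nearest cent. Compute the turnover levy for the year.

$3,738.84

1 January – 6 July 2018: 187 days, exemption $565,000 → ($631,000 − $565,000) × 1.25% × 187/365 = $422.6712
7 July – 31 December 2018: 178 days, exemption $87,000 → ($631,000 − $87,000) × 1.25% × 178/365 = $3,316.1644
Total = $3,738.8356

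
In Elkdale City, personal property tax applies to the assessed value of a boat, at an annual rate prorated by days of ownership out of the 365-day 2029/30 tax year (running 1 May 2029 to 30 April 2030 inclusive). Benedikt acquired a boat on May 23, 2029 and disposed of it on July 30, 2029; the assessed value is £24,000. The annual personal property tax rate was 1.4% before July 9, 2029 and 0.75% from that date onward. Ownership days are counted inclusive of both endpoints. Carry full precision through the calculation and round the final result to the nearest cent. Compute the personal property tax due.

May 23 – July 8, 2029: 47 days at 1.4% → £24,000 × 1.4% × 47/365 = £43.2658
July 9 – July 30, 2029: 22 days at 0.75% → £24,000 × 0.75% × 22/365 = £10.8493
Total = £54.1151

£54.12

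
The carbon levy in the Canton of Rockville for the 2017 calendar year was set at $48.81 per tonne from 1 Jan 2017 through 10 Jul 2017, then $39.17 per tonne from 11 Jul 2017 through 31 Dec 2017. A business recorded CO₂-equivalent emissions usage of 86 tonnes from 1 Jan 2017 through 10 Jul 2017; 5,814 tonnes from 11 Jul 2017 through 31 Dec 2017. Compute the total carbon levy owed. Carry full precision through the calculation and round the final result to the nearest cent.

$231,932.04

1 Jan – 10 Jul 2017: 86 tonnes at $48.81/tonne → $4,197.66
11 Jul – 31 Dec 2017: 5,814 tonnes at $39.17/tonne → $227,734.38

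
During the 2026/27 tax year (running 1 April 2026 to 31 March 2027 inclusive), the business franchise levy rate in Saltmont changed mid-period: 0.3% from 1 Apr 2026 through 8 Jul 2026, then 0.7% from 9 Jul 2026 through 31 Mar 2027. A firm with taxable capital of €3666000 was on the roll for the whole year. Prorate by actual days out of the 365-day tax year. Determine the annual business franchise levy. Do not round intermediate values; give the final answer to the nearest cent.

1 Apr – 8 Jul 2026: 99 days at 0.3% → €3666000 × 0.3% × 99/365 = €2983.0192
9 Jul 2026 – 31 Mar 2027: 266 days at 0.7% → €3666000 × 0.7% × 266/365 = €18701.6219
Total = €21684.6411

€21684.64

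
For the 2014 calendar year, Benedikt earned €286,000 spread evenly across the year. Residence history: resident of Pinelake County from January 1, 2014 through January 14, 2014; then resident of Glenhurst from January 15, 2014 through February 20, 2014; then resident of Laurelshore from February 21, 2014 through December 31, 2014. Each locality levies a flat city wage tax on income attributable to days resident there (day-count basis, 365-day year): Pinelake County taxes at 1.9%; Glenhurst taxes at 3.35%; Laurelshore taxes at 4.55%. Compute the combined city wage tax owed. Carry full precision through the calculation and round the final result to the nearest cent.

€12,374.40

Pinelake County, January 1 – January 14, 2014: 14 days → €286,000 × 1.9% × 14/365 = €208.4274
Glenhurst, January 15 – February 20, 2014: 37 days → €286,000 × 3.35% × 37/365 = €971.2247
Laurelshore, February 21 – December 31, 2014: 314 days → €286,000 × 4.55% × 314/365 = €11,194.7452
Total = €12,374.3973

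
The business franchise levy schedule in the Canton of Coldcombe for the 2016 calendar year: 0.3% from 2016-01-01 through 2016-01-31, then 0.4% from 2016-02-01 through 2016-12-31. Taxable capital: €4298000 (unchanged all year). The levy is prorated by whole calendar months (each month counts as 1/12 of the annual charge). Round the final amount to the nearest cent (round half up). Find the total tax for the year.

€16833.83

2016-01-01 to 2016-01-31: 1 month at 0.3% → €4298000 × 0.3% × 1/12 = €1074.5000
2016-02-01 to 2016-12-31: 11 months at 0.4% → €4298000 × 0.4% × 11/12 = €15759.3333
Total = €16833.8333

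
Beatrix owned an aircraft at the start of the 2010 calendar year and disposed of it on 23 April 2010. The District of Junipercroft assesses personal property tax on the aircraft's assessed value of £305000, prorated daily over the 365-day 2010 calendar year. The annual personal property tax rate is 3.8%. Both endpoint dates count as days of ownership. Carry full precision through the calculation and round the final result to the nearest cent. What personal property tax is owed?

Days held (1 January – 23 April 2010): 113 out of 365
Tax = £305000 × 3.8% × 113/365 = £3588.1370

£3588.14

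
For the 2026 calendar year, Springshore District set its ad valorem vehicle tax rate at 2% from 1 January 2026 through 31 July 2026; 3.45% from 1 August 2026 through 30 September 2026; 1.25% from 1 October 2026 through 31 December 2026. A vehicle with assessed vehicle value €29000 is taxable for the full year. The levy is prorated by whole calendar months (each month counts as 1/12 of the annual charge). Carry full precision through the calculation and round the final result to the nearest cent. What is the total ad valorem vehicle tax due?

€595.71

1 January – 31 July 2026: 7 months at 2% → €29000 × 2% × 7/12 = €338.3333
1 August – 30 September 2026: 2 months at 3.45% → €29000 × 3.45% × 2/12 = €166.7500
1 October – 31 December 2026: 3 months at 1.25% → €29000 × 1.25% × 3/12 = €90.6250
Total = €595.7083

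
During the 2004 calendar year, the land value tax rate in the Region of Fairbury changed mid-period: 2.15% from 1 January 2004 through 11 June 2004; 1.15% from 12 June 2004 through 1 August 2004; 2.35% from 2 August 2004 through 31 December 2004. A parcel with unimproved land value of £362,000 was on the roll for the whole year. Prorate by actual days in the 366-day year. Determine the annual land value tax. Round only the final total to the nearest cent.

1 January – 11 June 2004: 163 days at 2.15% → £362,000 × 2.15% × 163/366 = £3,466.1995
12 June – 1 August 2004: 51 days at 1.15% → £362,000 × 1.15% × 51/366 = £580.0902
2 August – 31 December 2004: 152 days at 2.35% → £362,000 × 2.35% × 152/366 = £3,532.9617
Total = £7,579.2514

£7,579.25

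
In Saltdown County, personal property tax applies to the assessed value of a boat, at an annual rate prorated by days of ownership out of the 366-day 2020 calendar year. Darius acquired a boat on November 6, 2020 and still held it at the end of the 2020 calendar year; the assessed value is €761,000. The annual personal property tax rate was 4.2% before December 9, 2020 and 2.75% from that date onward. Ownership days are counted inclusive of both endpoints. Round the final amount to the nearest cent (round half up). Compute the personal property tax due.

€4,196.94

November 6 – December 8, 2020: 33 days at 4.2% → €761,000 × 4.2% × 33/366 = €2,881.8197
December 9 – December 31, 2020: 23 days at 2.75% → €761,000 × 2.75% × 23/366 = €1,315.1161
Total = €4,196.9358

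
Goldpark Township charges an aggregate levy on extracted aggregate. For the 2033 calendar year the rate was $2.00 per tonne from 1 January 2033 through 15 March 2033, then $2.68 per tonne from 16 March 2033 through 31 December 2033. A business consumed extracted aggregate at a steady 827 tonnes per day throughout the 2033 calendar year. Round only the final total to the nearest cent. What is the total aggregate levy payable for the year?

1 January – 15 March 2033: 74 days × 827 tonnes/day = 61,198 tonnes at $2.00/tonne → $122396.00
16 March – 31 December 2033: 291 days × 827 tonnes/day = 240,657 tonnes at $2.68/tonne → $644960.76

$767356.76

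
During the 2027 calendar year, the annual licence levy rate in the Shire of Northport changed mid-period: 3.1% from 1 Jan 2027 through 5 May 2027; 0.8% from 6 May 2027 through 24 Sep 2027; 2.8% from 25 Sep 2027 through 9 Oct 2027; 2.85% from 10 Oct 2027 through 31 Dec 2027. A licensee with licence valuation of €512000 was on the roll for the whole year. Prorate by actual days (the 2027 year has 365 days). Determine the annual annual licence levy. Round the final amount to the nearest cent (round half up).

€10936.46

1 Jan – 5 May 2027: 125 days at 3.1% → €512000 × 3.1% × 125/365 = €5435.6164
6 May – 24 Sep 2027: 142 days at 0.8% → €512000 × 0.8% × 142/365 = €1593.5123
25 Sep – 9 Oct 2027: 15 days at 2.8% → €512000 × 2.8% × 15/365 = €589.1507
10 Oct – 31 Dec 2027: 83 days at 2.85% → €512000 × 2.85% × 83/365 = €3318.1808
Total = €10936.4603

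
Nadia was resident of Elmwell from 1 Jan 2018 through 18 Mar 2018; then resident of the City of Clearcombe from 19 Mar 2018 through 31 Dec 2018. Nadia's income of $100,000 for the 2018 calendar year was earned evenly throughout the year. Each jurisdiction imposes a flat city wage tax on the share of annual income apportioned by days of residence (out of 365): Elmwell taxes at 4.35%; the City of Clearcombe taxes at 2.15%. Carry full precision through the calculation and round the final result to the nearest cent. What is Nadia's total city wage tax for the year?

Elmwell, 1 Jan – 18 Mar 2018: 77 days → $100,000 × 4.35% × 77/365 = $917.6712
The City of Clearcombe, 19 Mar – 31 Dec 2018: 288 days → $100,000 × 2.15% × 288/365 = $1,696.4384
Total = $2,614.1096

$2,614.11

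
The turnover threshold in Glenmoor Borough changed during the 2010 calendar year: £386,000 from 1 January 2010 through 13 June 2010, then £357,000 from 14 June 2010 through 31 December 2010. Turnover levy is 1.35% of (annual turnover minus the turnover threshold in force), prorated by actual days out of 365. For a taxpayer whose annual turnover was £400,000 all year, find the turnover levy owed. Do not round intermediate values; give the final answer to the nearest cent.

£404.59

1 January – 13 June 2010: 164 days, exemption £386,000 → (£400,000 − £386,000) × 1.35% × 164/365 = £84.9205
14 June – 31 December 2010: 201 days, exemption £357,000 → (£400,000 − £357,000) × 1.35% × 201/365 = £319.6726
Total = £404.5932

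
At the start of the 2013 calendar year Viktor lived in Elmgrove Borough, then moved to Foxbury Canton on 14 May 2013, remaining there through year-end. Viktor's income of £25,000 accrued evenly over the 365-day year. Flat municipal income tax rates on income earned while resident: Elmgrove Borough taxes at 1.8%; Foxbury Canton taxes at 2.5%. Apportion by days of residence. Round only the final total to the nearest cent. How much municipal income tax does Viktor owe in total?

Elmgrove Borough, 1 January – 13 May 2013: 133 days → £25,000 × 1.8% × 133/365 = £163.9726
Foxbury Canton, 14 May – 31 December 2013: 232 days → £25,000 × 2.5% × 232/365 = £397.2603
Total = £561.2329

£561.23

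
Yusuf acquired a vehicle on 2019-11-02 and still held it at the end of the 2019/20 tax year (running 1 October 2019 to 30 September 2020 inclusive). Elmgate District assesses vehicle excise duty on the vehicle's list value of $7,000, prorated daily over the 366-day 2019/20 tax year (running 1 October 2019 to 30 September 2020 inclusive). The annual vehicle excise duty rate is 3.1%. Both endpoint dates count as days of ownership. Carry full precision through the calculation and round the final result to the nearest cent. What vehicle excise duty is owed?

$198.03

Days held (2019-11-02 to 2020-09-30): 334 out of 366
Tax = $7,000 × 3.1% × 334/366 = $198.0273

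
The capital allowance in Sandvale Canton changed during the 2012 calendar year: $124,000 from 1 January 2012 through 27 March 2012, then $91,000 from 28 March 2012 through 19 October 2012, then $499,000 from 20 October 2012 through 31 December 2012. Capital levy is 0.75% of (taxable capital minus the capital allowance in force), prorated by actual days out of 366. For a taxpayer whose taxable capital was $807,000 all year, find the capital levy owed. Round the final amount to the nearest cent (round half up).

1 January – 27 March 2012: 87 days, exemption $124,000 → ($807,000 − $124,000) × 0.75% × 87/366 = $1,217.6434
28 March – 19 October 2012: 206 days, exemption $91,000 → ($807,000 − $91,000) × 0.75% × 206/366 = $3,022.4590
20 October – 31 December 2012: 73 days, exemption $499,000 → ($807,000 − $499,000) × 0.75% × 73/366 = $460.7377
Total = $4,700.8402

$4,700.84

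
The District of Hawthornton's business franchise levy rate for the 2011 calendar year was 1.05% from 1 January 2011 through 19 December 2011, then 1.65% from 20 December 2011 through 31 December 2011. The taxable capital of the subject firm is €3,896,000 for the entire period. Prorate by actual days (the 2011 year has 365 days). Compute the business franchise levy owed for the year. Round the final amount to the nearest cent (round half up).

1 January – 19 December 2011: 353 days at 1.05% → €3,896,000 × 1.05% × 353/365 = €39,563.0795
20 December – 31 December 2011: 12 days at 1.65% → €3,896,000 × 1.65% × 12/365 = €2,113.4466
Total = €41,676.5260

€41,676.53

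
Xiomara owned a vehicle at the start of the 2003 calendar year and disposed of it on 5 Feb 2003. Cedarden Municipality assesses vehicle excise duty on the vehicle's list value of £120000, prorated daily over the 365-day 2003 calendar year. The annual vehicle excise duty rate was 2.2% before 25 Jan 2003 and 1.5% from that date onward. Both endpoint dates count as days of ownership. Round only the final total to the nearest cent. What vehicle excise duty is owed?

£232.77

1 Jan – 24 Jan 2003: 24 days at 2.2% → £120000 × 2.2% × 24/365 = £173.5890
25 Jan – 5 Feb 2003: 12 days at 1.5% → £120000 × 1.5% × 12/365 = £59.1781
Total = £232.7671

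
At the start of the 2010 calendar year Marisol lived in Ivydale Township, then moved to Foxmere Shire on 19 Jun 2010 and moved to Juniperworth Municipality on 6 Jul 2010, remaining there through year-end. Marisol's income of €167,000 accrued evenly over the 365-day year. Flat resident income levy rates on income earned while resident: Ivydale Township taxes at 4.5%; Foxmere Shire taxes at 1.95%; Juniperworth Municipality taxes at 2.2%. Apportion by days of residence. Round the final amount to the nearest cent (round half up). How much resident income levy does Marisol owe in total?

Ivydale Township, 1 Jan – 18 Jun 2010: 169 days → €167,000 × 4.5% × 169/365 = €3,479.5479
Foxmere Shire, 19 Jun – 5 Jul 2010: 17 days → €167,000 × 1.95% × 17/365 = €151.6726
Juniperworth Municipality, 6 Jul – 31 Dec 2010: 179 days → €167,000 × 2.2% × 179/365 = €1,801.7699
Total = €5,432.9904

€5,432.99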